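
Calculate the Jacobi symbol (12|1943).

1

Pull out 2^2: since 1943 ≡ 7 (mod 8), (2/1943) = +1, so (2/1943)^2 = +1.
Reciprocity: 3 ≡ 3 and 1943 ≡ 3 (mod 4), so (3/1943) = −(1943/3).
Reduce top mod 3: now compute (2/3).
Pull out 2: since 3 ≡ 3 (mod 8), (2/3) = -1.
Reached (1/3) = 1. Collecting the sign flips along the way, the symbol is +1.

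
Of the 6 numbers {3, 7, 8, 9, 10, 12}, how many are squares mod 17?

2

(3/17) = -1 → non-residue.
(7/17) = -1 → non-residue.
(8/17) = +1 → QR.
(9/17) = +1 → QR.
(10/17) = -1 → non-residue.
(12/17) = -1 → non-residue.
Total quadratic residues among the 6: 2.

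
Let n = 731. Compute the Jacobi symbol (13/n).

1

Reciprocity: 13 ≡ 1 and 731 ≡ 3 (mod 4), so (13/731) = +(731/13).
Reduce top mod 13: now compute (3/13).
Reciprocity: 3 ≡ 3 and 13 ≡ 1 (mod 4), so (3/13) = +(13/3).
Reduce top mod 3: now compute (1/3).
Reached (1/3) = 1. Collecting the sign flips along the way, the symbol is +1.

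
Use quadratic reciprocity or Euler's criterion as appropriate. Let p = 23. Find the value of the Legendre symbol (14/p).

-1

Euler's criterion: (14/23) ≡ 14^11 (mod 23).
14^2 ≡ 12 (mod 23)
14^4 ≡ 6 (mod 23)
14^8 ≡ 13 (mod 23)
14^11 = 14^(8+2+1) ≡ 22 (mod 23).
Result is 22 ≡ −1, so (14/23) = −1.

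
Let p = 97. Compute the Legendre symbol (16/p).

1

Pull out 2^4: since 97 ≡ 1 (mod 8), (2/97) = +1, so (2/97)^4 = +1.
Reached (1/97) = 1. Collecting the sign flips along the way, the symbol is +1.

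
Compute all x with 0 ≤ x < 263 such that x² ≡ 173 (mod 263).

Since 263 ≡ 3 (mod 4), a square root of 173 is 173^((263+1)/4) = 173^66 mod 263.
Repeated squaring: 173^2≡210, 173^4≡179, 173^8≡218, 173^16≡184, 173^32≡192, 173^64≡44 (mod 263).
173^66 = 173^(64+2) ≡ 35 (mod 263).
Check: 35² = 1225 ≡ 173 (mod 263). The two roots are 35 and 228.

35, 228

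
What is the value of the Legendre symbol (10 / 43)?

1

Euler's criterion: (10/43) ≡ 10^21 (mod 43).
10^2 ≡ 14 (mod 43)
10^4 ≡ 24 (mod 43)
10^8 ≡ 17 (mod 43)
10^16 ≡ 31 (mod 43)
10^21 = 10^(16+4+1) ≡ 1 (mod 43).
Result is 1, so (10/43) = 1.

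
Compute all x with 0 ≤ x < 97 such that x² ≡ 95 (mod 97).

97 ≡ 1 (mod 4), so we find a root by search.
Trying successive values, 17² = 289 ≡ 95 (mod 97). The other root is 97 − 17 = 80.

17, 80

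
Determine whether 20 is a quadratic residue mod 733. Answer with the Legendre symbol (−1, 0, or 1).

-1

Pull out 2^2: since 733 ≡ 5 (mod 8), (2/733) = -1, so (2/733)^2 = +1.
Reciprocity: 5 ≡ 1 and 733 ≡ 1 (mod 4), so (5/733) = +(733/5).
Reduce top mod 5: now compute (3/5).
Reciprocity: 3 ≡ 3 and 5 ≡ 1 (mod 4), so (3/5) = +(5/3).
Reduce top mod 3: now compute (2/3).
Pull out 2: since 3 ≡ 3 (mod 8), (2/3) = -1.
Reached (1/3) = 1. Collecting the sign flips along the way, the symbol is -1.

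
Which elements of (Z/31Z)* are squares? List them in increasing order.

Square k = 1,…,15 (k and 31−k give the same square):
1²=1, 2²=4, 3²=9, 4²=16, 5²=25, 6²≡5, 7²≡18, 8²≡2, 9²≡19, 10²≡7, 11²≡28, 12²≡20, 13²≡14, 14²≡10, 15²≡8 (mod 31).
So the quadratic residues mod 31 are {1, 2, 4, 5, 7, 8, 9, 10, 14, 16, 18, 19, 20, 25, 28}.

1,2,4,5,7,8,9,10,14,16,18,19,20,25,28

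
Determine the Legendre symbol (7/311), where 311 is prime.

Reciprocity: 7 ≡ 3 and 311 ≡ 3 (mod 4), so (7/311) = −(311/7).
Reduce top mod 7: now compute (3/7).
Reciprocity: 3 ≡ 3 and 7 ≡ 3 (mod 4), so (3/7) = −(7/3).
Reduce top mod 3: now compute (1/3).
Reached (1/3) = 1. Collecting the sign flips along the way, the symbol is +1.

1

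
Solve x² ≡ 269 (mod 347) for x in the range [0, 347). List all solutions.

Since 347 ≡ 3 (mod 4), a square root of 269 is 269^((347+1)/4) = 269^87 mod 347.
Repeated squaring: 269^2≡185, 269^4≡219, 269^8≡75, 269^16≡73, 269^32≡124, 269^64≡108 (mod 347).
269^87 = 269^(64+16+4+2+1) ≡ 160 (mod 347).
Check: 160² = 25600 ≡ 269 (mod 347). The two roots are 160 and 187.

160, 187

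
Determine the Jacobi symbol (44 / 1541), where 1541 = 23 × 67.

1

Pull out 2^2: since 1541 ≡ 5 (mod 8), (2/1541) = -1, so (2/1541)^2 = +1.
Reciprocity: 11 ≡ 3 and 1541 ≡ 1 (mod 4), so (11/1541) = +(1541/11).
Reduce top mod 11: now compute (1/11).
Reached (1/11) = 1. Collecting the sign flips along the way, the symbol is +1.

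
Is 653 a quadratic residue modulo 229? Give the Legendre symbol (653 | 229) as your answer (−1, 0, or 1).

-1

First reduce: 653 ≡ 195 (mod 229).
Reciprocity: 195 ≡ 3 and 229 ≡ 1 (mod 4), so (195/229) = +(229/195).
Reduce top mod 195: now compute (34/195).
Pull out 2: since 195 ≡ 3 (mod 8), (2/195) = -1.
Reciprocity: 17 ≡ 1 and 195 ≡ 3 (mod 4), so (17/195) = +(195/17).
Reduce top mod 17: now compute (8/17).
Pull out 2^3: since 17 ≡ 1 (mod 8), (2/17) = +1, so (2/17)^3 = +1.
Reached (1/17) = 1. Collecting the sign flips along the way, the symbol is -1.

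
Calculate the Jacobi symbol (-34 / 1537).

-1

First reduce: -34 ≡ 1503 (mod 1537).
Reciprocity: 1503 ≡ 3 and 1537 ≡ 1 (mod 4), so (1503/1537) = +(1537/1503).
Reduce top mod 1503: now compute (34/1503).
Pull out 2: since 1503 ≡ 7 (mod 8), (2/1503) = +1.
Reciprocity: 17 ≡ 1 and 1503 ≡ 3 (mod 4), so (17/1503) = +(1503/17).
Reduce top mod 17: now compute (7/17).
Reciprocity: 7 ≡ 3 and 17 ≡ 1 (mod 4), so (7/17) = +(17/7).
Reduce top mod 7: now compute (3/7).
Reciprocity: 3 ≡ 3 and 7 ≡ 3 (mod 4), so (3/7) = −(7/3).
Reduce top mod 3: now compute (1/3).
Reached (1/3) = 1. Collecting the sign flips along the way, the symbol is -1.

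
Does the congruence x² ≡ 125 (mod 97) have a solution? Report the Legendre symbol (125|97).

-1

First reduce: 125 ≡ 28 (mod 97).
Pull out 2^2: since 97 ≡ 1 (mod 8), (2/97) = +1, so (2/97)^2 = +1.
Reciprocity: 7 ≡ 3 and 97 ≡ 1 (mod 4), so (7/97) = +(97/7).
Reduce top mod 7: now compute (6/7).
Pull out 2: since 7 ≡ 7 (mod 8), (2/7) = +1.
Reciprocity: 3 ≡ 3 and 7 ≡ 3 (mod 4), so (3/7) = −(7/3).
Reduce top mod 3: now compute (1/3).
Reached (1/3) = 1. Collecting the sign flips along the way, the symbol is -1.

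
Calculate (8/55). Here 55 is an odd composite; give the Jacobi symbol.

1

Pull out 2^3: since 55 ≡ 7 (mod 8), (2/55) = +1, so (2/55)^3 = +1.
Reached (1/55) = 1. Collecting the sign flips along the way, the symbol is +1.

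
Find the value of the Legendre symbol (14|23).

Pull out 2: since 23 ≡ 7 (mod 8), (2/23) = +1.
Reciprocity: 7 ≡ 3 and 23 ≡ 3 (mod 4), so (7/23) = −(23/7).
Reduce top mod 7: now compute (2/7).
Pull out 2: since 7 ≡ 7 (mod 8), (2/7) = +1.
Reached (1/7) = 1. Collecting the sign flips along the way, the symbol is -1.

-1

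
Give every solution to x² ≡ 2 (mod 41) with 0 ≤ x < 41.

17, 24

41 ≡ 1 (mod 4), so we find a root by search.
Trying successive values, 17² = 289 ≡ 2 (mod 41). The other root is 41 − 17 = 24.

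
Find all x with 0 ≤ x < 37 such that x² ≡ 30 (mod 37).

37 ≡ 1 (mod 4), so we find a root by search.
Trying successive values, 17² = 289 ≡ 30 (mod 37). The other root is 37 − 17 = 20.

17, 20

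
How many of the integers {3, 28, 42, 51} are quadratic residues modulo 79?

2

(3/79) = -1 → non-residue.
(28/79) = -1 → non-residue.
(42/79) = +1 → QR.
(51/79) = +1 → QR.
Total quadratic residues among the 4: 2.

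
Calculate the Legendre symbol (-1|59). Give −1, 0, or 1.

First reduce: -1 ≡ 58 (mod 59).
Pull out 2: since 59 ≡ 3 (mod 8), (2/59) = -1.
Reciprocity: 29 ≡ 1 and 59 ≡ 3 (mod 4), so (29/59) = +(59/29).
Reduce top mod 29: now compute (1/29).
Reached (1/29) = 1. Collecting the sign flips along the way, the symbol is -1.

-1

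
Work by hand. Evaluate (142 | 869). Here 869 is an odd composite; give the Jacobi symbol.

Pull out 2: since 869 ≡ 5 (mod 8), (2/869) = -1.
Reciprocity: 71 ≡ 3 and 869 ≡ 1 (mod 4), so (71/869) = +(869/71).
Reduce top mod 71: now compute (17/71).
Reciprocity: 17 ≡ 1 and 71 ≡ 3 (mod 4), so (17/71) = +(71/17).
Reduce top mod 17: now compute (3/17).
Reciprocity: 3 ≡ 3 and 17 ≡ 1 (mod 4), so (3/17) = +(17/3).
Reduce top mod 3: now compute (2/3).
Pull out 2: since 3 ≡ 3 (mod 8), (2/3) = -1.
Reached (1/3) = 1. Collecting the sign flips along the way, the symbol is +1.

1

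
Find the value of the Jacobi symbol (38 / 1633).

-1

Pull out 2: since 1633 ≡ 1 (mod 8), (2/1633) = +1.
Reciprocity: 19 ≡ 3 and 1633 ≡ 1 (mod 4), so (19/1633) = +(1633/19).
Reduce top mod 19: now compute (18/19).
Pull out 2: since 19 ≡ 3 (mod 8), (2/19) = -1.
Reciprocity: 9 ≡ 1 and 19 ≡ 3 (mod 4), so (9/19) = +(19/9).
Reduce top mod 9: now compute (1/9).
Reached (1/9) = 1. Collecting the sign flips along the way, the symbol is -1.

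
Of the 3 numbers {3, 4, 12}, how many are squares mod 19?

1

(3/19) = -1 → non-residue.
(4/19) = +1 → QR.
(12/19) = -1 → non-residue.
Total quadratic residues among the 3: 1.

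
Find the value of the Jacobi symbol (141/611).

Reciprocity: 141 ≡ 1 and 611 ≡ 3 (mod 4), so (141/611) = +(611/141).
Reduce top mod 141: now compute (47/141).
Reciprocity: 47 ≡ 3 and 141 ≡ 1 (mod 4), so (47/141) = +(141/47).
Reduce top mod 47: now compute (0/47).
Top reduces to 0: gcd > 1, so the symbol is 0.

0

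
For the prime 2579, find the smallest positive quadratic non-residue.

(2/2579) = −1, so 2 is the smallest positive non-residue mod 2579.

2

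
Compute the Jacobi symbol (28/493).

Pull out 2^2: since 493 ≡ 5 (mod 8), (2/493) = -1, so (2/493)^2 = +1.
Reciprocity: 7 ≡ 3 and 493 ≡ 1 (mod 4), so (7/493) = +(493/7).
Reduce top mod 7: now compute (3/7).
Reciprocity: 3 ≡ 3 and 7 ≡ 3 (mod 4), so (3/7) = −(7/3).
Reduce top mod 3: now compute (1/3).
Reached (1/3) = 1. Collecting the sign flips along the way, the symbol is -1.

-1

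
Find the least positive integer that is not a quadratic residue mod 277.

(2/277) = −1, so 2 is the smallest positive non-residue mod 277.

2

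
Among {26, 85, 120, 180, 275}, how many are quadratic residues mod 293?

1

(26/293) = +1 → QR.
(85/293) = -1 → non-residue.
(120/293) = -1 → non-residue.
(180/293) = -1 → non-residue.
(275/293) = -1 → non-residue.
Total quadratic residues among the 5: 1.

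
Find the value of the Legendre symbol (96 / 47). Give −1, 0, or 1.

1

Euler's criterion: (96/47) ≡ 2^23 (mod 47).
2^2 ≡ 4 (mod 47)
2^4 ≡ 16 (mod 47)
2^8 ≡ 21 (mod 47)
2^16 ≡ 18 (mod 47)
2^23 = 2^(16+4+2+1) ≡ 1 (mod 47).
Result is 1, so (96/47) = 1.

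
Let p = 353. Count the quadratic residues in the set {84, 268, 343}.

(84/353) = +1 → QR.
(268/353) = -1 → non-residue.
(343/353) = -1 → non-residue.
Total quadratic residues among the 3: 1.

1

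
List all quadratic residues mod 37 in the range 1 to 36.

Square k = 1,…,18 (k and 37−k give the same square):
1²=1, 2²=4, 3²=9, 4²=16, 5²=25, 6²=36, 7²≡12, 8²≡27, 9²≡7, 10²≡26, 11²≡10, 12²≡33, 13²≡21, 14²≡11, 15²≡3, 16²≡34, 17²≡30, 18²≡28 (mod 37).
So the quadratic residues mod 37 are {1, 3, 4, 7, 9, 10, 11, 12, 16, 21, 25, 26, 27, 28, 30, 33, 34, 36}.

1,3,4,7,9,10,11,12,16,21,25,26,27,28,30,33,34,36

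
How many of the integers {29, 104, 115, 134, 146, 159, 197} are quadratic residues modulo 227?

4

(29/227) = +1 → QR.
(104/227) = +1 → QR.
(115/227) = -1 → non-residue.
(134/227) = +1 → QR.
(146/227) = -1 → non-residue.
(159/227) = +1 → QR.
(197/227) = -1 → non-residue.
Total quadratic residues among the 7: 4.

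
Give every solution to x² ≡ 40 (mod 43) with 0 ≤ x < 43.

13, 30

Since 43 ≡ 3 (mod 4), a square root of 40 is 40^((43+1)/4) = 40^11 mod 43.
Repeated squaring: 40^2≡9, 40^4≡38, 40^8≡25 (mod 43).
40^11 = 40^(8+2+1) ≡ 13 (mod 43).
Check: 13² = 169 ≡ 40 (mod 43). The two roots are 13 and 30.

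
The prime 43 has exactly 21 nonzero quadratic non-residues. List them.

2 3 5 7 8 12 18 19 20 22 26 27 28 29 30 32 33 34 37 39 42

Square k = 1,…,21 (k and 43−k give the same square):
1²=1, 2²=4, 3²=9, 4²=16, 5²=25, 6²=36, 7²≡6, 8²≡21, 9²≡38, 10²≡14, 11²≡35, 12²≡15, 13²≡40, 14²≡24, 15²≡10, 16²≡41, 17²≡31, 18²≡23, 19²≡17, 20²≡13, 21²≡11 (mod 43).
The residues are {1, 4, 6, 9, 10, 11, 13, 14, 15, 16, 17, 21, 23, 24, 25, 31, 35, 36, 38, 40, 41}; the non-residues are the remaining 21 nonzero classes.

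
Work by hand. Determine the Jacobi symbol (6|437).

1

Pull out 2: since 437 ≡ 5 (mod 8), (2/437) = -1.
Reciprocity: 3 ≡ 3 and 437 ≡ 1 (mod 4), so (3/437) = +(437/3).
Reduce top mod 3: now compute (2/3).
Pull out 2: since 3 ≡ 3 (mod 8), (2/3) = -1.
Reached (1/3) = 1. Collecting the sign flips along the way, the symbol is +1.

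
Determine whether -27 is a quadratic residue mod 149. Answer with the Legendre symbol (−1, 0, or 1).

Euler's criterion: (-27/149) ≡ 122^74 (mod 149).
122^2 ≡ 133 (mod 149)
122^4 ≡ 107 (mod 149)
122^8 ≡ 125 (mod 149)
122^16 ≡ 129 (mod 149)
122^32 ≡ 102 (mod 149)
122^64 ≡ 123 (mod 149)
122^74 = 122^(64+8+2) ≡ 148 (mod 149).
Result is 148 ≡ −1, so (-27/149) = −1.

-1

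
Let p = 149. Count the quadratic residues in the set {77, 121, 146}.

(77/149) = -1 → non-residue.
(121/149) = +1 → QR.
(146/149) = -1 → non-residue.
Total quadratic residues among the 3: 1.

1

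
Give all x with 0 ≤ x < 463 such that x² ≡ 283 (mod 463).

Since 463 ≡ 3 (mod 4), a square root of 283 is 283^((463+1)/4) = 283^116 mod 463.
Repeated squaring: 283^2≡453, 283^4≡100, 283^8≡277, 283^16≡334, 283^32≡436, 283^64≡266 (mod 463).
283^116 = 283^(64+32+16+4) ≡ 111 (mod 463).
Check: 111² = 12321 ≡ 283 (mod 463). The two roots are 111 and 352.

111, 352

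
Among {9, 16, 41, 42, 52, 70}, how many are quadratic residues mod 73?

4

(9/73) = +1 → QR.
(16/73) = +1 → QR.
(41/73) = +1 → QR.
(42/73) = -1 → non-residue.
(52/73) = -1 → non-residue.
(70/73) = +1 → QR.
Total quadratic residues among the 6: 4.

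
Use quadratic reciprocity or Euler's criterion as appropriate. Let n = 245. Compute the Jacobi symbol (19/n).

1

Reciprocity: 19 ≡ 3 and 245 ≡ 1 (mod 4), so (19/245) = +(245/19).
Reduce top mod 19: now compute (17/19).
Reciprocity: 17 ≡ 1 and 19 ≡ 3 (mod 4), so (17/19) = +(19/17).
Reduce top mod 17: now compute (2/17).
Pull out 2: since 17 ≡ 1 (mod 8), (2/17) = +1.
Reached (1/17) = 1. Collecting the sign flips along the way, the symbol is +1.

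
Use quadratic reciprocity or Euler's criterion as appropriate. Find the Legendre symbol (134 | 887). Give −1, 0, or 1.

-1

Pull out 2: since 887 ≡ 7 (mod 8), (2/887) = +1.
Reciprocity: 67 ≡ 3 and 887 ≡ 3 (mod 4), so (67/887) = −(887/67).
Reduce top mod 67: now compute (16/67).
Pull out 2^4: since 67 ≡ 3 (mod 8), (2/67) = -1, so (2/67)^4 = +1.
Reached (1/67) = 1. Collecting the sign flips along the way, the symbol is -1.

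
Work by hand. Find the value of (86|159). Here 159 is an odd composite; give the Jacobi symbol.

1

Pull out 2: since 159 ≡ 7 (mod 8), (2/159) = +1.
Reciprocity: 43 ≡ 3 and 159 ≡ 3 (mod 4), so (43/159) = −(159/43).
Reduce top mod 43: now compute (30/43).
Pull out 2: since 43 ≡ 3 (mod 8), (2/43) = -1.
Reciprocity: 15 ≡ 3 and 43 ≡ 3 (mod 4), so (15/43) = −(43/15).
Reduce top mod 15: now compute (13/15).
Reciprocity: 13 ≡ 1 and 15 ≡ 3 (mod 4), so (13/15) = +(15/13).
Reduce top mod 13: now compute (2/13).
Pull out 2: since 13 ≡ 5 (mod 8), (2/13) = -1.
Reached (1/13) = 1. Collecting the sign flips along the way, the symbol is +1.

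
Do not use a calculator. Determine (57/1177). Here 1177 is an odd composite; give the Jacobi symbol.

-1

Reciprocity: 57 ≡ 1 and 1177 ≡ 1 (mod 4), so (57/1177) = +(1177/57).
Reduce top mod 57: now compute (37/57).
Reciprocity: 37 ≡ 1 and 57 ≡ 1 (mod 4), so (37/57) = +(57/37).
Reduce top mod 37: now compute (20/37).
Pull out 2^2: since 37 ≡ 5 (mod 8), (2/37) = -1, so (2/37)^2 = +1.
Reciprocity: 5 ≡ 1 and 37 ≡ 1 (mod 4), so (5/37) = +(37/5).
Reduce top mod 5: now compute (2/5).
Pull out 2: since 5 ≡ 5 (mod 8), (2/5) = -1.
Reached (1/5) = 1. Collecting the sign flips along the way, the symbol is -1.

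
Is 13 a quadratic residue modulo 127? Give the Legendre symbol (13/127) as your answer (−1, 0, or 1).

1

Reciprocity: 13 ≡ 1 and 127 ≡ 3 (mod 4), so (13/127) = +(127/13).
Reduce top mod 13: now compute (10/13).
Pull out 2: since 13 ≡ 5 (mod 8), (2/13) = -1.
Reciprocity: 5 ≡ 1 and 13 ≡ 1 (mod 4), so (5/13) = +(13/5).
Reduce top mod 5: now compute (3/5).
Reciprocity: 3 ≡ 3 and 5 ≡ 1 (mod 4), so (3/5) = +(5/3).
Reduce top mod 3: now compute (2/3).
Pull out 2: since 3 ≡ 3 (mod 8), (2/3) = -1.
Reached (1/3) = 1. Collecting the sign flips along the way, the symbol is +1.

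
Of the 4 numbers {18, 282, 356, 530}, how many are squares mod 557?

0

(18/557) = -1 → non-residue.
(282/557) = -1 → non-residue.
(356/557) = -1 → non-residue.
(530/557) = -1 → non-residue.
Total quadratic residues among the 4: 0.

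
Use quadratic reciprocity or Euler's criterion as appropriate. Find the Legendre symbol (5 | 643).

Euler's criterion: (5/643) ≡ 5^321 (mod 643).
5^2 ≡ 25 (mod 643)
5^4 ≡ 625 (mod 643)
5^8 ≡ 324 (mod 643)
5^16 ≡ 167 (mod 643)
5^32 ≡ 240 (mod 643)
5^64 ≡ 373 (mod 643)
5^128 ≡ 241 (mod 643)
5^256 ≡ 211 (mod 643)
5^321 = 5^(256+64+1) ≡ 642 (mod 643).
Result is 642 ≡ −1, so (5/643) = −1.

-1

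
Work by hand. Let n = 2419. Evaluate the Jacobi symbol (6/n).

1

Pull out 2: since 2419 ≡ 3 (mod 8), (2/2419) = -1.
Reciprocity: 3 ≡ 3 and 2419 ≡ 3 (mod 4), so (3/2419) = −(2419/3).
Reduce top mod 3: now compute (1/3).
Reached (1/3) = 1. Collecting the sign flips along the way, the symbol is +1.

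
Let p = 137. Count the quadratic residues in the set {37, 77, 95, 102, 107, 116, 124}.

3

(37/137) = +1 → QR.
(77/137) = +1 → QR.
(95/137) = -1 → non-residue.
(102/137) = -1 → non-residue.
(107/137) = +1 → QR.
(116/137) = -1 → non-residue.
(124/137) = -1 → non-residue.
Total quadratic residues among the 7: 3.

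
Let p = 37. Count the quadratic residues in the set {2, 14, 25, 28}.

2

(2/37) = -1 → non-residue.
(14/37) = -1 → non-residue.
(25/37) = +1 → QR.
(28/37) = +1 → QR.
Total quadratic residues among the 4: 2.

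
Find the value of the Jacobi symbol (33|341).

0

Reciprocity: 33 ≡ 1 and 341 ≡ 1 (mod 4), so (33/341) = +(341/33).
Reduce top mod 33: now compute (11/33).
Reciprocity: 11 ≡ 3 and 33 ≡ 1 (mod 4), so (11/33) = +(33/11).
Reduce top mod 11: now compute (0/11).
Top reduces to 0: gcd > 1, so the symbol is 0.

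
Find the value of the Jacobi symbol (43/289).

Reciprocity: 43 ≡ 3 and 289 ≡ 1 (mod 4), so (43/289) = +(289/43).
Reduce top mod 43: now compute (31/43).
Reciprocity: 31 ≡ 3 and 43 ≡ 3 (mod 4), so (31/43) = −(43/31).
Reduce top mod 31: now compute (12/31).
Pull out 2^2: since 31 ≡ 7 (mod 8), (2/31) = +1, so (2/31)^2 = +1.
Reciprocity: 3 ≡ 3 and 31 ≡ 3 (mod 4), so (3/31) = −(31/3).
Reduce top mod 3: now compute (1/3).
Reached (1/3) = 1. Collecting the sign flips along the way, the symbol is +1.

1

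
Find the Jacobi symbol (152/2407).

Pull out 2^3: since 2407 ≡ 7 (mod 8), (2/2407) = +1, so (2/2407)^3 = +1.
Reciprocity: 19 ≡ 3 and 2407 ≡ 3 (mod 4), so (19/2407) = −(2407/19).
Reduce top mod 19: now compute (13/19).
Reciprocity: 13 ≡ 1 and 19 ≡ 3 (mod 4), so (13/19) = +(19/13).
Reduce top mod 13: now compute (6/13).
Pull out 2: since 13 ≡ 5 (mod 8), (2/13) = -1.
Reciprocity: 3 ≡ 3 and 13 ≡ 1 (mod 4), so (3/13) = +(13/3).
Reduce top mod 3: now compute (1/3).
Reached (1/3) = 1. Collecting the sign flips along the way, the symbol is +1.

1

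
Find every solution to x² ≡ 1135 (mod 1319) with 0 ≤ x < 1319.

Since 1319 ≡ 3 (mod 4), a square root of 1135 is 1135^((1319+1)/4) = 1135^330 mod 1319.
Repeated squaring: 1135^2≡881, 1135^4≡589, 1135^8≡24, 1135^16≡576, 1135^32≡707, 1135^64≡1267, 1135^128≡66, 1135^256≡399 (mod 1319).
1135^330 = 1135^(256+64+8+2) ≡ 1050 (mod 1319).
Check: 1050² = 1102500 ≡ 1135 (mod 1319). The two roots are 269 and 1050.

269, 1050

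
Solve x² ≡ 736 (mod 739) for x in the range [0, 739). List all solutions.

Since 739 ≡ 3 (mod 4), a square root of 736 is 736^((739+1)/4) = 736^185 mod 739.
Repeated squaring: 736^2≡9, 736^4≡81, 736^8≡649, 736^16≡710, 736^32≡102, 736^64≡58, 736^128≡408 (mod 739).
736^185 = 736^(128+32+16+8+1) ≡ 641 (mod 739).
Check: 641² = 410881 ≡ 736 (mod 739). The two roots are 98 and 641.

98, 641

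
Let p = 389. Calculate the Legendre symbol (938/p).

Euler's criterion: (938/389) ≡ 160^194 (mod 389).
160^2 ≡ 315 (mod 389)
160^4 ≡ 30 (mod 389)
160^8 ≡ 122 (mod 389)
160^16 ≡ 102 (mod 389)
160^32 ≡ 290 (mod 389)
160^64 ≡ 76 (mod 389)
160^128 ≡ 330 (mod 389)
160^194 = 160^(128+64+2) ≡ 388 (mod 389).
Result is 388 ≡ −1, so (938/389) = −1.

-1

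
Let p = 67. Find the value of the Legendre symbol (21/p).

1

Reciprocity: 21 ≡ 1 and 67 ≡ 3 (mod 4), so (21/67) = +(67/21).
Reduce top mod 21: now compute (4/21).
Pull out 2^2: since 21 ≡ 5 (mod 8), (2/21) = -1, so (2/21)^2 = +1.
Reached (1/21) = 1. Collecting the sign flips along the way, the symbol is +1.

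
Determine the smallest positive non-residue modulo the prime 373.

(2/373) = −1, so 2 is the smallest positive non-residue mod 373.

2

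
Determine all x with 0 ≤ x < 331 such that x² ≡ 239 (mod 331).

Since 331 ≡ 3 (mod 4), a square root of 239 is 239^((331+1)/4) = 239^83 mod 331.
Repeated squaring: 239^2≡189, 239^4≡304, 239^8≡67, 239^16≡186, 239^32≡172, 239^64≡125 (mod 331).
239^83 = 239^(64+16+2+1) ≡ 153 (mod 331).
Check: 153² = 23409 ≡ 239 (mod 331). The two roots are 153 and 178.

153, 178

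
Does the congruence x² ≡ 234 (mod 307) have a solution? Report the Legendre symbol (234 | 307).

1

Pull out 2: since 307 ≡ 3 (mod 8), (2/307) = -1.
Reciprocity: 117 ≡ 1 and 307 ≡ 3 (mod 4), so (117/307) = +(307/117).
Reduce top mod 117: now compute (73/117).
Reciprocity: 73 ≡ 1 and 117 ≡ 1 (mod 4), so (73/117) = +(117/73).
Reduce top mod 73: now compute (44/73).
Pull out 2^2: since 73 ≡ 1 (mod 8), (2/73) = +1, so (2/73)^2 = +1.
Reciprocity: 11 ≡ 3 and 73 ≡ 1 (mod 4), so (11/73) = +(73/11).
Reduce top mod 11: now compute (7/11).
Reciprocity: 7 ≡ 3 and 11 ≡ 3 (mod 4), so (7/11) = −(11/7).
Reduce top mod 7: now compute (4/7).
Pull out 2^2: since 7 ≡ 7 (mod 8), (2/7) = +1, so (2/7)^2 = +1.
Reached (1/7) = 1. Collecting the sign flips along the way, the symbol is +1.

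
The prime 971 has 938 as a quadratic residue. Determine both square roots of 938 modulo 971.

Since 971 ≡ 3 (mod 4), a square root of 938 is 938^((971+1)/4) = 938^243 mod 971.
Repeated squaring: 938^2≡118, 938^4≡330, 938^8≡148, 938^16≡542, 938^32≡522, 938^64≡604, 938^128≡691 (mod 971).
938^243 = 938^(128+64+32+16+2+1) ≡ 560 (mod 971).
Check: 560² = 313600 ≡ 938 (mod 971). The two roots are 411 and 560.

411, 560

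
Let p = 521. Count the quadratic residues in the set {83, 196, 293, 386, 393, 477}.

5

(83/521) = +1 → QR.
(196/521) = +1 → QR.
(293/521) = +1 → QR.
(386/521) = -1 → non-residue.
(393/521) = +1 → QR.
(477/521) = +1 → QR.
Total quadratic residues among the 6: 5.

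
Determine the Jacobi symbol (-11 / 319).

First reduce: -11 ≡ 308 (mod 319).
Pull out 2^2: since 319 ≡ 7 (mod 8), (2/319) = +1, so (2/319)^2 = +1.
Reciprocity: 77 ≡ 1 and 319 ≡ 3 (mod 4), so (77/319) = +(319/77).
Reduce top mod 77: now compute (11/77).
Reciprocity: 11 ≡ 3 and 77 ≡ 1 (mod 4), so (11/77) = +(77/11).
Reduce top mod 11: now compute (0/11).
Top reduces to 0: gcd > 1, so the symbol is 0.

0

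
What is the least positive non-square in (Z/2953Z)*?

(2/2953) = +1, so 2 is a residue.
(3/2953) = +1, so 3 is a residue.
(4/2953) = +1, so 4 is a residue.
(5/2953) = −1, so 5 is the smallest positive non-residue mod 2953.

5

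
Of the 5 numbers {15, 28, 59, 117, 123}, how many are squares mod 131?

(15/131) = +1 → QR.
(28/131) = +1 → QR.
(59/131) = +1 → QR.
(117/131) = +1 → QR.
(123/131) = +1 → QR.
Total quadratic residues among the 5: 5.

5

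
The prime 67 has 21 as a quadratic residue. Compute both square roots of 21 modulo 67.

Since 67 ≡ 3 (mod 4), a square root of 21 is 21^((67+1)/4) = 21^17 mod 67.
Repeated squaring: 21^2≡39, 21^4≡47, 21^8≡65, 21^16≡4 (mod 67).
21^17 = 21^(16+1) ≡ 17 (mod 67).
Check: 17² = 289 ≡ 21 (mod 67). The two roots are 17 and 50.

17, 50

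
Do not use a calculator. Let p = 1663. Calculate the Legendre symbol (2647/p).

-1

First reduce: 2647 ≡ 984 (mod 1663).
Pull out 2^3: since 1663 ≡ 7 (mod 8), (2/1663) = +1, so (2/1663)^3 = +1.
Reciprocity: 123 ≡ 3 and 1663 ≡ 3 (mod 4), so (123/1663) = −(1663/123).
Reduce top mod 123: now compute (64/123).
Pull out 2^6: since 123 ≡ 3 (mod 8), (2/123) = -1, so (2/123)^6 = +1.
Reached (1/123) = 1. Collecting the sign flips along the way, the symbol is -1.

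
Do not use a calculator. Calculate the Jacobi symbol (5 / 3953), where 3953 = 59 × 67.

-1

Reciprocity: 5 ≡ 1 and 3953 ≡ 1 (mod 4), so (5/3953) = +(3953/5).
Reduce top mod 5: now compute (3/5).
Reciprocity: 3 ≡ 3 and 5 ≡ 1 (mod 4), so (3/5) = +(5/3).
Reduce top mod 3: now compute (2/3).
Pull out 2: since 3 ≡ 3 (mod 8), (2/3) = -1.
Reached (1/3) = 1. Collecting the sign flips along the way, the symbol is -1.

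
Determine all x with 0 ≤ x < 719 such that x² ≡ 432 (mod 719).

Since 719 ≡ 3 (mod 4), a square root of 432 is 432^((719+1)/4) = 432^180 mod 719.
Repeated squaring: 432^2≡403, 432^4≡634, 432^8≡35, 432^16≡506, 432^32≡72, 432^64≡151, 432^128≡512 (mod 719).
432^180 = 432^(128+32+16+4) ≡ 185 (mod 719).
Check: 185² = 34225 ≡ 432 (mod 719). The two roots are 185 and 534.

185, 534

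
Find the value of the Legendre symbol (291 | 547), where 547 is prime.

-1

Reciprocity: 291 ≡ 3 and 547 ≡ 3 (mod 4), so (291/547) = −(547/291).
Reduce top mod 291: now compute (256/291).
Pull out 2^8: since 291 ≡ 3 (mod 8), (2/291) = -1, so (2/291)^8 = +1.
Reached (1/291) = 1. Collecting the sign flips along the way, the symbol is -1.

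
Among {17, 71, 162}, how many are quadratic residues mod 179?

1

(17/179) = +1 → QR.
(71/179) = -1 → non-residue.
(162/179) = -1 → non-residue.
Total quadratic residues among the 3: 1.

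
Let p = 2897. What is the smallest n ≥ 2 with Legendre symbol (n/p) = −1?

3

(2/2897) = +1, so 2 is a residue.
(3/2897) = −1, so 3 is the smallest positive non-residue mod 2897.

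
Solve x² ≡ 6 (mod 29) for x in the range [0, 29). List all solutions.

8, 21

29 ≡ 1 (mod 4), so we find a root by search.
Trying successive values, 8² = 64 ≡ 6 (mod 29). The other root is 29 − 8 = 21.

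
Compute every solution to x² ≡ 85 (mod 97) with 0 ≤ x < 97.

97 ≡ 1 (mod 4), so we find a root by search.
Trying successive values, 45² = 2025 ≡ 85 (mod 97). The other root is 97 − 45 = 52.

45, 52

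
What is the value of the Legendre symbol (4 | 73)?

1

Pull out 2^2: since 73 ≡ 1 (mod 8), (2/73) = +1, so (2/73)^2 = +1.
Reached (1/73) = 1. Collecting the sign flips along the way, the symbol is +1.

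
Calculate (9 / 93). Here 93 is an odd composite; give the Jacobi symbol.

Reciprocity: 9 ≡ 1 and 93 ≡ 1 (mod 4), so (9/93) = +(93/9).
Reduce top mod 9: now compute (3/9).
Reciprocity: 3 ≡ 3 and 9 ≡ 1 (mod 4), so (3/9) = +(9/3).
Reduce top mod 3: now compute (0/3).
Top reduces to 0: gcd > 1, so the symbol is 0.

0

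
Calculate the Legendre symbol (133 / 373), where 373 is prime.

Euler's criterion: (133/373) ≡ 133^186 (mod 373).
133^2 ≡ 158 (mod 373)
133^4 ≡ 346 (mod 373)
133^8 ≡ 356 (mod 373)
133^16 ≡ 289 (mod 373)
133^32 ≡ 342 (mod 373)
133^64 ≡ 215 (mod 373)
133^128 ≡ 346 (mod 373)
133^186 = 133^(128+32+16+8+2) ≡ 372 (mod 373).
Result is 372 ≡ −1, so (133/373) = −1.

-1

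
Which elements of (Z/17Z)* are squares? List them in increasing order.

1, 2, 4, 8, 9, 13, 15, 16

Square k = 1,…,8 (k and 17−k give the same square):
1²=1, 2²=4, 3²=9, 4²=16, 5²≡8, 6²≡2, 7²≡15, 8²≡13 (mod 17).
So the quadratic residues mod 17 are {1, 2, 4, 8, 9, 13, 15, 16}.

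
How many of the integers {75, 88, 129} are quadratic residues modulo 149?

(75/149) = -1 → non-residue.
(88/149) = +1 → QR.
(129/149) = +1 → QR.
Total quadratic residues among the 3: 2.

2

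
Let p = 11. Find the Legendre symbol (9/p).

Euler's criterion: (9/11) ≡ 9^5 (mod 11).
9^2 ≡ 4 (mod 11)
9^4 ≡ 5 (mod 11)
9^5 = 9^(4+1) ≡ 1 (mod 11).
Result is 1, so (9/11) = 1.

1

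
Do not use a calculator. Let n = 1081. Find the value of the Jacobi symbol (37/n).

-1

Reciprocity: 37 ≡ 1 and 1081 ≡ 1 (mod 4), so (37/1081) = +(1081/37).
Reduce top mod 37: now compute (8/37).
Pull out 2^3: since 37 ≡ 5 (mod 8), (2/37) = -1, so (2/37)^3 = -1.
Reached (1/37) = 1. Collecting the sign flips along the way, the symbol is -1.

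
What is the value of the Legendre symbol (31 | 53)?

Euler's criterion: (31/53) ≡ 31^26 (mod 53).
31^2 ≡ 7 (mod 53)
31^4 ≡ 49 (mod 53)
31^8 ≡ 16 (mod 53)
31^16 ≡ 44 (mod 53)
31^26 = 31^(16+8+2) ≡ 52 (mod 53).
Result is 52 ≡ −1, so (31/53) = −1.

-1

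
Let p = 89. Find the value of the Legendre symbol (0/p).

0

Top reduces to 0: gcd > 1, so the symbol is 0.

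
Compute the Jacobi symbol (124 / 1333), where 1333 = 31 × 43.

Pull out 2^2: since 1333 ≡ 5 (mod 8), (2/1333) = -1, so (2/1333)^2 = +1.
Reciprocity: 31 ≡ 3 and 1333 ≡ 1 (mod 4), so (31/1333) = +(1333/31).
Reduce top mod 31: now compute (0/31).
Top reduces to 0: gcd > 1, so the symbol is 0.

0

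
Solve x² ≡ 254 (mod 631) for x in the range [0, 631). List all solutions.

221, 410

Since 631 ≡ 3 (mod 4), a square root of 254 is 254^((631+1)/4) = 254^158 mod 631.
Repeated squaring: 254^2≡154, 254^4≡369, 254^8≡496, 254^16≡557, 254^32≡428, 254^64≡194, 254^128≡407 (mod 631).
254^158 = 254^(128+16+8+4+2) ≡ 410 (mod 631).
Check: 410² = 168100 ≡ 254 (mod 631). The two roots are 221 and 410.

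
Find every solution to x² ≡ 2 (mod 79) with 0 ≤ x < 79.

9, 70

Since 79 ≡ 3 (mod 4), a square root of 2 is 2^((79+1)/4) = 2^20 mod 79.
Repeated squaring: 2^2≡4, 2^4≡16, 2^8≡19, 2^16≡45 (mod 79).
2^20 = 2^(16+4) ≡ 9 (mod 79).
Check: 9² = 81 ≡ 2 (mod 79). The two roots are 9 and 70.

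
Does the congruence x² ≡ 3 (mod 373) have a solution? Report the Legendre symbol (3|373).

Euler's criterion: (3/373) ≡ 3^186 (mod 373).
3^2 ≡ 9 (mod 373)
3^4 ≡ 81 (mod 373)
3^8 ≡ 220 (mod 373)
3^16 ≡ 283 (mod 373)
3^32 ≡ 267 (mod 373)
3^64 ≡ 46 (mod 373)
3^128 ≡ 251 (mod 373)
3^186 = 3^(128+32+16+8+2) ≡ 1 (mod 373).
Result is 1, so (3/373) = 1.

1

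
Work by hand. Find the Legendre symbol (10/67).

Pull out 2: since 67 ≡ 3 (mod 8), (2/67) = -1.
Reciprocity: 5 ≡ 1 and 67 ≡ 3 (mod 4), so (5/67) = +(67/5).
Reduce top mod 5: now compute (2/5).
Pull out 2: since 5 ≡ 5 (mod 8), (2/5) = -1.
Reached (1/5) = 1. Collecting the sign flips along the way, the symbol is +1.

1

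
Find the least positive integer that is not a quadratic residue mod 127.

3

(2/127) = +1, so 2 is a residue.
(3/127) = −1, so 3 is the smallest positive non-residue mod 127.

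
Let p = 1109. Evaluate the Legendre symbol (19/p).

Reciprocity: 19 ≡ 3 and 1109 ≡ 1 (mod 4), so (19/1109) = +(1109/19).
Reduce top mod 19: now compute (7/19).
Reciprocity: 7 ≡ 3 and 19 ≡ 3 (mod 4), so (7/19) = −(19/7).
Reduce top mod 7: now compute (5/7).
Reciprocity: 5 ≡ 1 and 7 ≡ 3 (mod 4), so (5/7) = +(7/5).
Reduce top mod 5: now compute (2/5).
Pull out 2: since 5 ≡ 5 (mod 8), (2/5) = -1.
Reached (1/5) = 1. Collecting the sign flips along the way, the symbol is +1.

1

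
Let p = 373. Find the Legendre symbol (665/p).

1

Euler's criterion: (665/373) ≡ 292^186 (mod 373).
292^2 ≡ 220 (mod 373)
292^4 ≡ 283 (mod 373)
292^8 ≡ 267 (mod 373)
292^16 ≡ 46 (mod 373)
292^32 ≡ 251 (mod 373)
292^64 ≡ 337 (mod 373)
292^128 ≡ 177 (mod 373)
292^186 = 292^(128+32+16+8+2) ≡ 1 (mod 373).
Result is 1, so (665/373) = 1.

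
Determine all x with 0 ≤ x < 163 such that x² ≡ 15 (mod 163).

34, 129

Since 163 ≡ 3 (mod 4), a square root of 15 is 15^((163+1)/4) = 15^41 mod 163.
Repeated squaring: 15^2≡62, 15^4≡95, 15^8≡60, 15^16≡14, 15^32≡33 (mod 163).
15^41 = 15^(32+8+1) ≡ 34 (mod 163).
Check: 34² = 1156 ≡ 15 (mod 163). The two roots are 34 and 129.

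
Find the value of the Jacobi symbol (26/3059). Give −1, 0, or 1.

Pull out 2: since 3059 ≡ 3 (mod 8), (2/3059) = -1.
Reciprocity: 13 ≡ 1 and 3059 ≡ 3 (mod 4), so (13/3059) = +(3059/13).
Reduce top mod 13: now compute (4/13).
Pull out 2^2: since 13 ≡ 5 (mod 8), (2/13) = -1, so (2/13)^2 = +1.
Reached (1/13) = 1. Collecting the sign flips along the way, the symbol is -1.

-1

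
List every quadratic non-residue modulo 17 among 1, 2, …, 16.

Square k = 1,…,8 (k and 17−k give the same square):
1²=1, 2²=4, 3²=9, 4²=16, 5²≡8, 6²≡2, 7²≡15, 8²≡13 (mod 17).
The residues are {1, 2, 4, 8, 9, 13, 15, 16}; the non-residues are the remaining 8 nonzero classes.

3 5 6 7 10 11 12 14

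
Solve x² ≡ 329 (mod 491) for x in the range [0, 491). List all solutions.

Since 491 ≡ 3 (mod 4), a square root of 329 is 329^((491+1)/4) = 329^123 mod 491.
Repeated squaring: 329^2≡221, 329^4≡232, 329^8≡305, 329^16≡226, 329^32≡12, 329^64≡144 (mod 491).
329^123 = 329^(64+32+16+8+2+1) ≡ 355 (mod 491).
Check: 355² = 126025 ≡ 329 (mod 491). The two roots are 136 and 355.

136, 355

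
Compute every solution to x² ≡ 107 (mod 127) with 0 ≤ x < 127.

Since 127 ≡ 3 (mod 4), a square root of 107 is 107^((127+1)/4) = 107^32 mod 127.
Repeated squaring: 107^2≡19, 107^4≡107, 107^8≡19, 107^16≡107, 107^32≡19 (mod 127).
107^32 = 107^(32) ≡ 19 (mod 127).
Check: 19² = 361 ≡ 107 (mod 127). The two roots are 19 and 108.

19, 108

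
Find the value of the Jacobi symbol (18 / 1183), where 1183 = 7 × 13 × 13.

Pull out 2: since 1183 ≡ 7 (mod 8), (2/1183) = +1.
Reciprocity: 9 ≡ 1 and 1183 ≡ 3 (mod 4), so (9/1183) = +(1183/9).
Reduce top mod 9: now compute (4/9).
Pull out 2^2: since 9 ≡ 1 (mod 8), (2/9) = +1, so (2/9)^2 = +1.
Reached (1/9) = 1. Collecting the sign flips along the way, the symbol is +1.

1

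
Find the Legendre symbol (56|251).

Euler's criterion: (56/251) ≡ 56^125 (mod 251).
56^2 ≡ 124 (mod 251)
56^4 ≡ 65 (mod 251)
56^8 ≡ 209 (mod 251)
56^16 ≡ 7 (mod 251)
56^32 ≡ 49 (mod 251)
56^64 ≡ 142 (mod 251)
56^125 = 56^(64+32+16+8+4+1) ≡ 250 (mod 251).
Result is 250 ≡ −1, so (56/251) = −1.

-1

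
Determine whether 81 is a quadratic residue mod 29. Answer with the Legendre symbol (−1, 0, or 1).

1

Euler's criterion: (81/29) ≡ 23^14 (mod 29).
23^2 ≡ 7 (mod 29)
23^4 ≡ 20 (mod 29)
23^8 ≡ 23 (mod 29)
23^14 = 23^(8+4+2) ≡ 1 (mod 29).
Result is 1, so (81/29) = 1.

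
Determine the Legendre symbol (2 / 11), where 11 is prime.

Euler's criterion: (2/11) ≡ 2^5 (mod 11).
2^2 ≡ 4 (mod 11)
2^4 ≡ 5 (mod 11)
2^5 = 2^(4+1) ≡ 10 (mod 11).
Result is 10 ≡ −1, so (2/11) = −1.

-1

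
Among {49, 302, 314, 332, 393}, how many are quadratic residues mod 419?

2

(49/419) = +1 → QR.
(302/419) = -1 → non-residue.
(314/419) = -1 → non-residue.
(332/419) = -1 → non-residue.
(393/419) = +1 → QR.
Total quadratic residues among the 5: 2.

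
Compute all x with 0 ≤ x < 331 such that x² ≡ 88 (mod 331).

95, 236

Since 331 ≡ 3 (mod 4), a square root of 88 is 88^((331+1)/4) = 88^83 mod 331.
Repeated squaring: 88^2≡131, 88^4≡280, 88^8≡284, 88^16≡223, 88^32≡79, 88^64≡283 (mod 331).
88^83 = 88^(64+16+2+1) ≡ 95 (mod 331).
Check: 95² = 9025 ≡ 88 (mod 331). The two roots are 95 and 236.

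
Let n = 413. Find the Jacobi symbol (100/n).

1

Pull out 2^2: since 413 ≡ 5 (mod 8), (2/413) = -1, so (2/413)^2 = +1.
Reciprocity: 25 ≡ 1 and 413 ≡ 1 (mod 4), so (25/413) = +(413/25).
Reduce top mod 25: now compute (13/25).
Reciprocity: 13 ≡ 1 and 25 ≡ 1 (mod 4), so (13/25) = +(25/13).
Reduce top mod 13: now compute (12/13).
Pull out 2^2: since 13 ≡ 5 (mod 8), (2/13) = -1, so (2/13)^2 = +1.
Reciprocity: 3 ≡ 3 and 13 ≡ 1 (mod 4), so (3/13) = +(13/3).
Reduce top mod 3: now compute (1/3).
Reached (1/3) = 1. Collecting the sign flips along the way, the symbol is +1.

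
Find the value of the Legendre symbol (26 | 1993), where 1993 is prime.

Pull out 2: since 1993 ≡ 1 (mod 8), (2/1993) = +1.
Reciprocity: 13 ≡ 1 and 1993 ≡ 1 (mod 4), so (13/1993) = +(1993/13).
Reduce top mod 13: now compute (4/13).
Pull out 2^2: since 13 ≡ 5 (mod 8), (2/13) = -1, so (2/13)^2 = +1.
Reached (1/13) = 1. Collecting the sign flips along the way, the symbol is +1.

1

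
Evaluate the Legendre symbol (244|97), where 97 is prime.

1

Euler's criterion: (244/97) ≡ 50^48 (mod 97).
50^2 ≡ 75 (mod 97)
50^4 ≡ 96 (mod 97)
50^8 ≡ 1 (mod 97)
50^16 ≡ 1 (mod 97)
50^32 ≡ 1 (mod 97)
50^48 = 50^(32+16) ≡ 1 (mod 97).
Result is 1, so (244/97) = 1.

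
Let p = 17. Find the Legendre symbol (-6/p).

First reduce: -6 ≡ 11 (mod 17).
Reciprocity: 11 ≡ 3 and 17 ≡ 1 (mod 4), so (11/17) = +(17/11).
Reduce top mod 11: now compute (6/11).
Pull out 2: since 11 ≡ 3 (mod 8), (2/11) = -1.
Reciprocity: 3 ≡ 3 and 11 ≡ 3 (mod 4), so (3/11) = −(11/3).
Reduce top mod 3: now compute (2/3).
Pull out 2: since 3 ≡ 3 (mod 8), (2/3) = -1.
Reached (1/3) = 1. Collecting the sign flips along the way, the symbol is -1.

-1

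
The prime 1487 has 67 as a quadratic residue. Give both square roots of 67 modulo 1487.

225, 1262

Since 1487 ≡ 3 (mod 4), a square root of 67 is 67^((1487+1)/4) = 67^372 mod 1487.
Repeated squaring: 67^2≡28, 67^4≡784, 67^8≡525, 67^16≡530, 67^32≡1344, 67^64≡1118, 67^128≡844, 67^256≡63 (mod 1487).
67^372 = 67^(256+64+32+16+4) ≡ 225 (mod 1487).
Check: 225² = 50625 ≡ 67 (mod 1487). The two roots are 225 and 1262.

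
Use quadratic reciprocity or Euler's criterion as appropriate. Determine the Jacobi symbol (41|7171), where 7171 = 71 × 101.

Reciprocity: 41 ≡ 1 and 7171 ≡ 3 (mod 4), so (41/7171) = +(7171/41).
Reduce top mod 41: now compute (37/41).
Reciprocity: 37 ≡ 1 and 41 ≡ 1 (mod 4), so (37/41) = +(41/37).
Reduce top mod 37: now compute (4/37).
Pull out 2^2: since 37 ≡ 5 (mod 8), (2/37) = -1, so (2/37)^2 = +1.
Reached (1/37) = 1. Collecting the sign flips along the way, the symbol is +1.

1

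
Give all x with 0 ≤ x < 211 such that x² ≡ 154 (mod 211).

24, 187

Since 211 ≡ 3 (mod 4), a square root of 154 is 154^((211+1)/4) = 154^53 mod 211.
Repeated squaring: 154^2≡84, 154^4≡93, 154^8≡209, 154^16≡4, 154^32≡16 (mod 211).
154^53 = 154^(32+16+4+1) ≡ 24 (mod 211).
Check: 24² = 576 ≡ 154 (mod 211). The two roots are 24 and 187.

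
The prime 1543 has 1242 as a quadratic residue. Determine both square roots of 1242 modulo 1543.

123, 1420

Since 1543 ≡ 3 (mod 4), a square root of 1242 is 1242^((1543+1)/4) = 1242^386 mod 1543.
Repeated squaring: 1242^2≡1107, 1242^4≡307, 1242^8≡126, 1242^16≡446, 1242^32≡1412, 1242^64≡188, 1242^128≡1398, 1242^256≡966 (mod 1543).
1242^386 = 1242^(256+128+2) ≡ 123 (mod 1543).
Check: 123² = 15129 ≡ 1242 (mod 1543). The two roots are 123 and 1420.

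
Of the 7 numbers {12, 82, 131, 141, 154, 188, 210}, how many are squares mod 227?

(12/227) = +1 → QR.
(82/227) = +1 → QR.
(131/227) = +1 → QR.
(141/227) = +1 → QR.
(154/227) = -1 → non-residue.
(188/227) = +1 → QR.
(210/227) = +1 → QR.
Total quadratic residues among the 7: 6.

6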